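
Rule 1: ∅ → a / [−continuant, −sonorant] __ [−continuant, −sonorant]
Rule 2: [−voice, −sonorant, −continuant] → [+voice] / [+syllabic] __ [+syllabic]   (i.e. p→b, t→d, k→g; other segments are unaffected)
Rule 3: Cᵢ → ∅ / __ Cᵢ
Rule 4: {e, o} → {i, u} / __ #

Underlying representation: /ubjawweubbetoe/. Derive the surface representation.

ubjaweubabedoi

Rule 1 (stop-cluster a-epenthesis): /b/ and /b/ form a stop–stop cluster, so [a] is inserted between them. /ubjawweubbetoe/ → ubjawweubabetoe.
Rule 2 (intervocalic voicing): /t/ is a voiceless stop between vowels /e/ and /o/, so it voices to [d]. /ubjawweubabetoe/ → ubjawweubabedoe.
Rule 3 (degemination): /ww/ is a geminate; the first /w/ deletes. /ubjawweubabedoe/ → ubjaweubabedoe.
Rule 4 (final vowel raising): /e/ is a mid vowel in word-final position, so it raises to [i]. /ubjaweubabedoe/ → ubjaweubabedoi.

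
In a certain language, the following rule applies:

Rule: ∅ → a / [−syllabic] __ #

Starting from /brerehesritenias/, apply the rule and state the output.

brerehesriteniasa

the form ends in the consonant /s/, so [a] is inserted word-finally.
Surface form: [brerehesriteniasa].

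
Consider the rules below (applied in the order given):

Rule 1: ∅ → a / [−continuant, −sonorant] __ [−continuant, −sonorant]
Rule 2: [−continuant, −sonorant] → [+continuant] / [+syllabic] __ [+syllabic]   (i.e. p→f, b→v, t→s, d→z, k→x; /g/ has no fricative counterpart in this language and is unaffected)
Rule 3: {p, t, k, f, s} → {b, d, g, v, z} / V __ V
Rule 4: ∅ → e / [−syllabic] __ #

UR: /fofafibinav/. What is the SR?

Rule 1 (stop-cluster a-epenthesis): no segment meets the environment; /fofafibinav/ is unchanged.
Rule 2 (intervocalic spirantization): /b/ is a stop between vowels /i/ and /i/, so it spirantizes to the fricative [v]. /fofafibinav/ → fofafivinav.
Rule 3 (intervocalic voicing): /f/ is a voiceless obstruent between vowels /o/ and /a/, so it voices to [v]. /f/ is a voiceless obstruent between vowels /a/ and /i/, so it voices to [v]. /fofafivinav/ → fovavivinav.
Rule 4 (final e-epenthesis): the form ends in the consonant /v/, so [e] is inserted word-finally. /fovavivinav/ → fovavivinave.

fovavivinave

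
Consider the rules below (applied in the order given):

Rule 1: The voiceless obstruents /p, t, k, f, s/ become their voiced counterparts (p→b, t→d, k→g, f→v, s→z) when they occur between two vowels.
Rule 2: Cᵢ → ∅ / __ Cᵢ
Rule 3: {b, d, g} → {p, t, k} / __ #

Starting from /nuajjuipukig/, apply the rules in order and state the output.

nuajuibugik

Rule 1 (intervocalic voicing): /p/ is a voiceless obstruent between vowels /i/ and /u/, so it voices to [b]. /k/ is a voiceless obstruent between vowels /u/ and /i/, so it voices to [g]. /nuajjuipukig/ → nuajjuibugig.
Rule 2 (degemination): /jj/ is a geminate; the first /j/ deletes. /nuajjuibugig/ → nuajuibugig.
Rule 3 (final devoicing): /g/ is a voiced stop in word-final position, so it devoices to [k]. /nuajuibugig/ → nuajuibugik.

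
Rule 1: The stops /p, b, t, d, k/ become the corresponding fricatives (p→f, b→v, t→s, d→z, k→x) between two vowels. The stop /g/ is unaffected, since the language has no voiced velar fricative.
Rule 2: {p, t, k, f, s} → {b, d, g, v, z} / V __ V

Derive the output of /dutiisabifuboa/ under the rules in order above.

duziizavivuvoa

Rule 1 (intervocalic spirantization): /t/ is a stop between vowels /u/ and /i/, so it spirantizes to the fricative [s]. /b/ is a stop between vowels /a/ and /i/, so it spirantizes to the fricative [v]. /b/ is a stop between vowels /u/ and /o/, so it spirantizes to the fricative [v]. /dutiisabifuboa/ → dusiisavifuvoa.
Rule 2 (intervocalic voicing): /s/ is a voiceless obstruent between vowels /u/ and /i/, so it voices to [z]. /s/ is a voiceless obstruent between vowels /i/ and /a/, so it voices to [z]. /f/ is a voiceless obstruent between vowels /i/ and /u/, so it voices to [v]. /dusiisavifuvoa/ → duziizavivuvoa.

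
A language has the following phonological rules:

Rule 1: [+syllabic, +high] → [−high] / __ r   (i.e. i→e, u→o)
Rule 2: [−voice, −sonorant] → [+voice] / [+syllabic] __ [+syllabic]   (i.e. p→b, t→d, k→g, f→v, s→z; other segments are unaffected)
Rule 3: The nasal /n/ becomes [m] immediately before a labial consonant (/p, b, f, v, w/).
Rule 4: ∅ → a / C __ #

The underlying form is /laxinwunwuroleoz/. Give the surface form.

Rule 1 (pre-rhotic lowering): /u/ is a high vowel immediately before /r/, so it lowers to [o]. /laxinwunwuroleoz/ → laxinwunworoleoz.
Rule 2 (intervocalic voicing): no segment meets the environment; /laxinwunworoleoz/ is unchanged.
Rule 3 (nasal place assimilation): /n/ precedes the labial consonant /w/, so it assimilates in place to [m]. /n/ precedes the labial consonant /w/, so it assimilates in place to [m]. /laxinwunworoleoz/ → laximwumworoleoz.
Rule 4 (final a-epenthesis): the form ends in the consonant /z/, so [a] is inserted word-finally. /laximwumworoleoz/ → laximwumworoleoza.

laximwumworoleoza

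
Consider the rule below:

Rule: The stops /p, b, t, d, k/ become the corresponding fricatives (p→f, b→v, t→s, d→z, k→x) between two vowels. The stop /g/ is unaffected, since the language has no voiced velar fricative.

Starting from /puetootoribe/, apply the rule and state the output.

/t/ is a stop between vowels /e/ and /o/, so it spirantizes to the fricative [s].
/t/ is a stop between vowels /o/ and /o/, so it spirantizes to the fricative [s].
/b/ is a stop between vowels /i/ and /e/, so it spirantizes to the fricative [v].
The other instance of /p/ does not occur in the required environment and remains unchanged.
Surface form: [puesoosorive].

puesoosorive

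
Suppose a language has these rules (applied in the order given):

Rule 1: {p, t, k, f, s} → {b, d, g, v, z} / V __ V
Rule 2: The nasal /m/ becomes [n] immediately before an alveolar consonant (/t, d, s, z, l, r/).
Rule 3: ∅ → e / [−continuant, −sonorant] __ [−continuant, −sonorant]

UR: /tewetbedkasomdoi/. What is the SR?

Rule 1 (intervocalic voicing): /s/ is a voiceless obstruent between vowels /a/ and /o/, so it voices to [z]. /tewetbedkasomdoi/ → tewetbedkazomdoi.
Rule 2 (nasal place assimilation): /m/ precedes the alveolar consonant /d/, so it assimilates in place to [n]. /tewetbedkazomdoi/ → tewetbedkazondoi.
Rule 3 (stop-cluster e-epenthesis): /t/ and /b/ form a stop–stop cluster, so [e] is inserted between them. /d/ and /k/ form a stop–stop cluster, so [e] is inserted between them. /tewetbedkazondoi/ → tewetebedekazondoi.

tewetebedekazondoi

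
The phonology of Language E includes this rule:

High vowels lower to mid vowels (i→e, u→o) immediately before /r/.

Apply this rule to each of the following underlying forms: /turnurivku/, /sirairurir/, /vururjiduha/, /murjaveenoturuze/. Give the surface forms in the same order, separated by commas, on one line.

/turnurivku/: /u/ is a high vowel immediately before /r/, so it lowers to [o]. /u/ is a high vowel immediately before /r/, so it lowers to [o]. → [tornorivku].
/sirairurir/: /i/ is a high vowel immediately before /r/, so it lowers to [e]. /i/ is a high vowel immediately before /r/, so it lowers to [e]. /u/ is a high vowel immediately before /r/, so it lowers to [o]. /i/ is a high vowel immediately before /r/, so it lowers to [e]. → [seraerorer].
/vururjiduha/: /u/ is a high vowel immediately before /r/, so it lowers to [o]. /u/ is a high vowel immediately before /r/, so it lowers to [o]. → [vororjiduha].
/murjaveenoturuze/: /u/ is a high vowel immediately before /r/, so it lowers to [o]. /u/ is a high vowel immediately before /r/, so it lowers to [o]. → [morjaveenotoruze].

tornorivku, seraerorer, vororjiduha, morjaveenotoruze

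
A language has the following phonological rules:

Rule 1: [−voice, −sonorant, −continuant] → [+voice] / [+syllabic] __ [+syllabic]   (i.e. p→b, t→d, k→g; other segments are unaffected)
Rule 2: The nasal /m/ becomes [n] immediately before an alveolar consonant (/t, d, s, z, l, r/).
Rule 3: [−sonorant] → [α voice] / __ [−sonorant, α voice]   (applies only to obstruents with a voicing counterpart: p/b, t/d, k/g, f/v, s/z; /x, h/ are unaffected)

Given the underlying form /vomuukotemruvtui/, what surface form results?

Rule 1 (intervocalic voicing): /k/ is a voiceless stop between vowels /u/ and /o/, so it voices to [g]. /t/ is a voiceless stop between vowels /o/ and /e/, so it voices to [d]. /vomuukotemruvtui/ → vomuugodemruvtui.
Rule 2 (nasal place assimilation): /m/ precedes the alveolar consonant /r/, so it assimilates in place to [n]. /vomuugodemruvtui/ → vomuugodenruvtui.
Rule 3 (regressive voicing assimilation): /v/ precedes the voiceless obstruent /t/, so it devoices to [f] by assimilation. /vomuugodenruvtui/ → vomuugodenruftui.

vomuugodenruftui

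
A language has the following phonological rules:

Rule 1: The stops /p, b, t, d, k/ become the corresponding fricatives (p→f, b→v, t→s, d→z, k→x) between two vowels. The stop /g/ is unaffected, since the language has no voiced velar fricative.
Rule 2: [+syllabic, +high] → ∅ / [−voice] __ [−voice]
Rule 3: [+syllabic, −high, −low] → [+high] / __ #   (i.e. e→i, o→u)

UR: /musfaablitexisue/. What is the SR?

musfaablisexsui

Rule 1 (intervocalic spirantization): /t/ is a stop between vowels /i/ and /e/, so it spirantizes to the fricative [s]. /musfaablitexisue/ → musfaablisexisue.
Rule 2 (high vowel syncope): /i/ is a high vowel flanked by voiceless consonants /x/ and /s/, so it deletes. /musfaablisexisue/ → musfaablisexsue.
Rule 3 (final vowel raising): /e/ is a mid vowel in word-final position, so it raises to [i]. /musfaablisexsue/ → musfaablisexsui.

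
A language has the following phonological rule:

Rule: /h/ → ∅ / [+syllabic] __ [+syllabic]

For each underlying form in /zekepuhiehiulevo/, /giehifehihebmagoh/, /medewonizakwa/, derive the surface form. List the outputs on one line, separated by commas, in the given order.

/zekepuhiehiulevo/: /h/ occurs between vowels /u/ and /i/, so it deletes. /h/ occurs between vowels /e/ and /i/, so it deletes. → [zekepuieiulevo].
/giehifehihebmagoh/: /h/ occurs between vowels /e/ and /i/, so it deletes. /h/ occurs between vowels /e/ and /i/, so it deletes. /h/ occurs between vowels /i/ and /e/, so it deletes. → [gieifeiebmagoh].
/medewonizakwa/: the rule's environment is not met; surfaces unchanged as [medewonizakwa].

zekepuieiulevo, gieifeiebmagoh, medewonizakwa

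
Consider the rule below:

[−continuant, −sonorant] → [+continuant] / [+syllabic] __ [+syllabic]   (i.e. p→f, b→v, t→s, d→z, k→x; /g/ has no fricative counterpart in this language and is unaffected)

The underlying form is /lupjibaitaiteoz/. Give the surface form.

Scanning /lupjibaitaiteoz/: /p/ at position 3 is not in the conditioning environment; /b/ is a stop between vowels /i/ and /a/, so it spirantizes to the fricative [v]; /t/ is a stop between vowels /i/ and /a/, so it spirantizes to the fricative [s]; /t/ is a stop between vowels /i/ and /e/, so it spirantizes to the fricative [s].
Result: [lupjivaisaiseoz].

lupjivaisaiseoz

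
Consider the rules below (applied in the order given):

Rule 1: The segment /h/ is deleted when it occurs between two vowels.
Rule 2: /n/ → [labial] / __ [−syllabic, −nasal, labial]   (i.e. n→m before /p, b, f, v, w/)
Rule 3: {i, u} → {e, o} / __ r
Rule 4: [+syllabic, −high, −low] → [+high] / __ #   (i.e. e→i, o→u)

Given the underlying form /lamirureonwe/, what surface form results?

lameroreomwi

Rule 1 (intervocalic h-deletion): no segment meets the environment; /lamirureonwe/ is unchanged.
Rule 2 (nasal place assimilation): /n/ precedes the labial consonant /w/, so it assimilates in place to [m]. /lamirureonwe/ → lamirureomwe.
Rule 3 (pre-rhotic lowering): /i/ is a high vowel immediately before /r/, so it lowers to [e]. /u/ is a high vowel immediately before /r/, so it lowers to [o]. /lamirureomwe/ → lameroreomwe.
Rule 4 (final vowel raising): /e/ is a mid vowel in word-final position, so it raises to [i]. /lameroreomwe/ → lameroreomwi.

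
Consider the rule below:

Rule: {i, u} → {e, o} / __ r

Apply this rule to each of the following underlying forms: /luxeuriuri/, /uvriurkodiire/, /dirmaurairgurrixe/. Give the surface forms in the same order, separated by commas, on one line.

/luxeuriuri/: /u/ is a high vowel immediately before /r/, so it lowers to [o]. /u/ is a high vowel immediately before /r/, so it lowers to [o]. → [luxeoriori].
/uvriurkodiire/: /u/ is a high vowel immediately before /r/, so it lowers to [o]. /i/ is a high vowel immediately before /r/, so it lowers to [e]. → [uvriorkodiere].
/dirmaurairgurrixe/: /i/ is a high vowel immediately before /r/, so it lowers to [e]. /u/ is a high vowel immediately before /r/, so it lowers to [o]. /i/ is a high vowel immediately before /r/, so it lowers to [e]. /u/ is a high vowel immediately before /r/, so it lowers to [o]. → [dermaoraergorrixe].

luxeoriori, uvriorkodiere, dermaoraergorrixe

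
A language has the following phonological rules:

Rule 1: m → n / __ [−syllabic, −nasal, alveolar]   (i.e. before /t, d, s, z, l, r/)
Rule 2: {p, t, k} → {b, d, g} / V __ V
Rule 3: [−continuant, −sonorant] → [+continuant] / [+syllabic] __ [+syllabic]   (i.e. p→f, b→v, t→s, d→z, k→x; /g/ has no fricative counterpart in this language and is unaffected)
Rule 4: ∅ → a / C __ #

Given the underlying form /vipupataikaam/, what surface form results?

Rule 1 (nasal place assimilation): no segment meets the environment; /vipupataikaam/ is unchanged.
Rule 2 (intervocalic voicing): /p/ is a voiceless stop between vowels /i/ and /u/, so it voices to [b]. /p/ is a voiceless stop between vowels /u/ and /a/, so it voices to [b]. /t/ is a voiceless stop between vowels /a/ and /a/, so it voices to [d]. /k/ is a voiceless stop between vowels /i/ and /a/, so it voices to [g]. /vipupataikaam/ → vibubadaigaam.
Rule 3 (intervocalic spirantization): /b/ is a stop between vowels /i/ and /u/, so it spirantizes to the fricative [v]. /b/ is a stop between vowels /u/ and /a/, so it spirantizes to the fricative [v]. /d/ is a stop between vowels /a/ and /a/, so it spirantizes to the fricative [z]. /vibubadaigaam/ → vivuvazaigaam.
Rule 4 (final a-epenthesis): the form ends in the consonant /m/, so [a] is inserted word-finally. /vivuvazaigaam/ → vivuvazaigaama.

vivuvazaigaama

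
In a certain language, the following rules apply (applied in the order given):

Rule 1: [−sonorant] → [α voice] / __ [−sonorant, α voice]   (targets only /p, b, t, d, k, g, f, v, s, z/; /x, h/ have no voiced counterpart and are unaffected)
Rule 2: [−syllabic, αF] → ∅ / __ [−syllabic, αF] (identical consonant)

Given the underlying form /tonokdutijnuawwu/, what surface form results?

Rule 1 (regressive voicing assimilation): /k/ precedes the voiced obstruent /d/, so it voices to [g] by assimilation. /tonokdutijnuawwu/ → tonogdutijnuawwu.
Rule 2 (degemination): /ww/ is a geminate; the first /w/ deletes. /tonogdutijnuawwu/ → tonogdutijnuawu.

tonogdutijnuawu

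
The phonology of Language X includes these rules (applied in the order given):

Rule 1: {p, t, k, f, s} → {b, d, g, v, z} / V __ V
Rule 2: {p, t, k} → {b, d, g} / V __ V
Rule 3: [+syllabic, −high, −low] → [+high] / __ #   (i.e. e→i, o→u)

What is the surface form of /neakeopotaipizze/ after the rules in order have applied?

neageobodaibizzi

Rule 1 (intervocalic voicing): /k/ is a voiceless obstruent between vowels /a/ and /e/, so it voices to [g]. /p/ is a voiceless obstruent between vowels /o/ and /o/, so it voices to [b]. /t/ is a voiceless obstruent between vowels /o/ and /a/, so it voices to [d]. /p/ is a voiceless obstruent between vowels /i/ and /i/, so it voices to [b]. /neakeopotaipizze/ → neageobodaibizze.
Rule 2 (intervocalic voicing): no segment meets the environment; /neageobodaibizze/ is unchanged.
Rule 3 (final vowel raising): /e/ is a mid vowel in word-final position, so it raises to [i]. /neageobodaibizze/ → neageobodaibizzi.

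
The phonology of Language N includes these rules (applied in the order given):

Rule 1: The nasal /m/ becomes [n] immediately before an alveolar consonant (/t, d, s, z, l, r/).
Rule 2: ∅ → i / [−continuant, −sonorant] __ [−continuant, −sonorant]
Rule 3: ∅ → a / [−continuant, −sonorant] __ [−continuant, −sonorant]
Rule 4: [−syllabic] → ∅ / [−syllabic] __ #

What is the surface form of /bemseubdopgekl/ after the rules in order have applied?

Rule 1 (nasal place assimilation): /m/ precedes the alveolar consonant /s/, so it assimilates in place to [n]. /bemseubdopgekl/ → benseubdopgekl.
Rule 2 (stop-cluster i-epenthesis): /b/ and /d/ form a stop–stop cluster, so [i] is inserted between them. /p/ and /g/ form a stop–stop cluster, so [i] is inserted between them. /benseubdopgekl/ → benseubidopigekl.
Rule 3 (stop-cluster a-epenthesis): no segment meets the environment; /benseubidopigekl/ is unchanged.
Rule 4 (final cluster simplification): /l/ is the second consonant of a word-final cluster /kl/, so it deletes. /benseubidopigekl/ → benseubidopigek.

benseubidopigek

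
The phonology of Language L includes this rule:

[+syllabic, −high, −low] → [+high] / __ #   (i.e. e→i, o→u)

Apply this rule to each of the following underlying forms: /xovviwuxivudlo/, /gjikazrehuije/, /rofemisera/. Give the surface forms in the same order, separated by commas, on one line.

/xovviwuxivudlo/: /o/ is a mid vowel in word-final position, so it raises to [u]. → [xovviwuxivudlu].
/gjikazrehuije/: /e/ is a mid vowel in word-final position, so it raises to [i]. → [gjikazrehuiji].
/rofemisera/: the rule's environment is not met; surfaces unchanged as [rofemisera].

xovviwuxivudlu, gjikazrehuiji, rofemisera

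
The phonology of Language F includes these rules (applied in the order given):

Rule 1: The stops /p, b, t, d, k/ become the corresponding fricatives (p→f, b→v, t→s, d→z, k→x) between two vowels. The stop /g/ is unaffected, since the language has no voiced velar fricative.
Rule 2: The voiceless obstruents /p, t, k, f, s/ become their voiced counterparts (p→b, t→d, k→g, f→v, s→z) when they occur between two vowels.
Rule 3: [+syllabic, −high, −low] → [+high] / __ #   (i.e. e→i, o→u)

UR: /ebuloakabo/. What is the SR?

evuloaxavu

Rule 1 (intervocalic spirantization): /b/ is a stop between vowels /e/ and /u/, so it spirantizes to the fricative [v]. /k/ is a stop between vowels /a/ and /a/, so it spirantizes to the fricative [x]. /b/ is a stop between vowels /a/ and /o/, so it spirantizes to the fricative [v]. /ebuloakabo/ → evuloaxavo.
Rule 2 (intervocalic voicing): no segment meets the environment; /evuloaxavo/ is unchanged.
Rule 3 (final vowel raising): /o/ is a mid vowel in word-final position, so it raises to [u]. /evuloaxavo/ → evuloaxavu.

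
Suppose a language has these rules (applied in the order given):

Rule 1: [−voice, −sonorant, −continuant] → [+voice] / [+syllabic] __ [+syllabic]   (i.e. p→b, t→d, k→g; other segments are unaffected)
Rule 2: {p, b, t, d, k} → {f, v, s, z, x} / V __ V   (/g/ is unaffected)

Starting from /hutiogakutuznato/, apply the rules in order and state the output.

Rule 1 (intervocalic voicing): /t/ is a voiceless stop between vowels /u/ and /i/, so it voices to [d]. /k/ is a voiceless stop between vowels /a/ and /u/, so it voices to [g]. /t/ is a voiceless stop between vowels /u/ and /u/, so it voices to [d]. /t/ is a voiceless stop between vowels /a/ and /o/, so it voices to [d]. /hutiogakutuznato/ → hudiogaguduznado.
Rule 2 (intervocalic spirantization): /d/ is a stop between vowels /u/ and /i/, so it spirantizes to the fricative [z]. /d/ is a stop between vowels /u/ and /u/, so it spirantizes to the fricative [z]. /d/ is a stop between vowels /a/ and /o/, so it spirantizes to the fricative [z]. /hudiogaguduznado/ → huziogaguzuznazo.

huziogaguzuznazo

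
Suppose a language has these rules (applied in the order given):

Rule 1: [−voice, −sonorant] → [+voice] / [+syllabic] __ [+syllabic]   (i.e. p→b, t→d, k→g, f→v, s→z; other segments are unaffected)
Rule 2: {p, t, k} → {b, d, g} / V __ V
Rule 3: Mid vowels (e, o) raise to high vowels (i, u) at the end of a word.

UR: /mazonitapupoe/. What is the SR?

mazonidabuboi

Rule 1 (intervocalic voicing): /t/ is a voiceless obstruent between vowels /i/ and /a/, so it voices to [d]. /p/ is a voiceless obstruent between vowels /a/ and /u/, so it voices to [b]. /p/ is a voiceless obstruent between vowels /u/ and /o/, so it voices to [b]. /mazonitapupoe/ → mazonidabuboe.
Rule 2 (intervocalic voicing): no segment meets the environment; /mazonidabuboe/ is unchanged.
Rule 3 (final vowel raising): /e/ is a mid vowel in word-final position, so it raises to [i]. /mazonidabuboe/ → mazonidabuboi.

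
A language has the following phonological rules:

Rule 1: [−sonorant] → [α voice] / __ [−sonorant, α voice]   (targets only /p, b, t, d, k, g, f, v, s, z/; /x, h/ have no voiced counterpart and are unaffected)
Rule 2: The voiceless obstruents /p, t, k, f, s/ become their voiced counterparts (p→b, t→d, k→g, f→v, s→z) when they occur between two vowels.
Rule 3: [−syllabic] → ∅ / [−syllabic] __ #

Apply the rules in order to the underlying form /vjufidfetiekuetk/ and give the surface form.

vjuvitfedieguet

Rule 1 (regressive voicing assimilation): /d/ precedes the voiceless obstruent /f/, so it devoices to [t] by assimilation. /vjufidfetiekuetk/ → vjufitfetiekuetk.
Rule 2 (intervocalic voicing): /f/ is a voiceless obstruent between vowels /u/ and /i/, so it voices to [v]. /t/ is a voiceless obstruent between vowels /e/ and /i/, so it voices to [d]. /k/ is a voiceless obstruent between vowels /e/ and /u/, so it voices to [g]. /vjufitfetiekuetk/ → vjuvitfedieguetk.
Rule 3 (final cluster simplification): /k/ is the second consonant of a word-final cluster /tk/, so it deletes. /vjuvitfedieguetk/ → vjuvitfedieguet.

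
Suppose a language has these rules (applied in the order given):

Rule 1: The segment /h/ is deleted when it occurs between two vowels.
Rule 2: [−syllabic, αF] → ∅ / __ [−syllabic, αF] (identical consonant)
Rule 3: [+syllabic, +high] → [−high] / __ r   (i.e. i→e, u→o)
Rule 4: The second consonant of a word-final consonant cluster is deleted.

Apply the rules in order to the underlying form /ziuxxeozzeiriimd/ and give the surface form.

Rule 1 (intervocalic h-deletion): no segment meets the environment; /ziuxxeozzeiriimd/ is unchanged.
Rule 2 (degemination): /xx/ is a geminate; the first /x/ deletes. /zz/ is a geminate; the first /z/ deletes. /ziuxxeozzeiriimd/ → ziuxeozeiriimd.
Rule 3 (pre-rhotic lowering): /i/ is a high vowel immediately before /r/, so it lowers to [e]. /ziuxeozeiriimd/ → ziuxeozeeriimd.
Rule 4 (final cluster simplification): /d/ is the second consonant of a word-final cluster /md/, so it deletes. /ziuxeozeeriimd/ → ziuxeozeeriim.

ziuxeozeeriim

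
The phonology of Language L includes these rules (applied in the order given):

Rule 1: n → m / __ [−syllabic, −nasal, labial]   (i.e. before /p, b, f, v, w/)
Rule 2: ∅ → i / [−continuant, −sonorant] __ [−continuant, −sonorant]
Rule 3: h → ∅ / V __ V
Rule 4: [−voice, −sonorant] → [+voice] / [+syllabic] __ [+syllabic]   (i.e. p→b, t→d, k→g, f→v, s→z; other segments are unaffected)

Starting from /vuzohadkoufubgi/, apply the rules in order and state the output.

vuzoadigouvubigi

Rule 1 (nasal place assimilation): no segment meets the environment; /vuzohadkoufubgi/ is unchanged.
Rule 2 (stop-cluster i-epenthesis): /d/ and /k/ form a stop–stop cluster, so [i] is inserted between them. /b/ and /g/ form a stop–stop cluster, so [i] is inserted between them. /vuzohadkoufubgi/ → vuzohadikoufubigi.
Rule 3 (intervocalic h-deletion): /h/ occurs between vowels /o/ and /a/, so it deletes. /vuzohadikoufubigi/ → vuzoadikoufubigi.
Rule 4 (intervocalic voicing): /k/ is a voiceless obstruent between vowels /i/ and /o/, so it voices to [g]. /f/ is a voiceless obstruent between vowels /u/ and /u/, so it voices to [v]. /vuzoadikoufubigi/ → vuzoadigouvubigi.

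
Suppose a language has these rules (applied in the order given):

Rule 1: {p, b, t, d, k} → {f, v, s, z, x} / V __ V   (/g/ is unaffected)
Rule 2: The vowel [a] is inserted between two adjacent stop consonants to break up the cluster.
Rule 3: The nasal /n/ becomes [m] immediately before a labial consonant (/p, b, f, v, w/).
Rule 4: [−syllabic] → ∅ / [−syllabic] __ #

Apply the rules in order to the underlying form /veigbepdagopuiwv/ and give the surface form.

veigabepadagofuiw

Rule 1 (intervocalic spirantization): /p/ is a stop between vowels /o/ and /u/, so it spirantizes to the fricative [f]. /veigbepdagopuiwv/ → veigbepdagofuiwv.
Rule 2 (stop-cluster a-epenthesis): /g/ and /b/ form a stop–stop cluster, so [a] is inserted between them. /p/ and /d/ form a stop–stop cluster, so [a] is inserted between them. /veigbepdagofuiwv/ → veigabepadagofuiwv.
Rule 3 (nasal place assimilation): no segment meets the environment; /veigabepadagofuiwv/ is unchanged.
Rule 4 (final cluster simplification): /v/ is the second consonant of a word-final cluster /wv/, so it deletes. /veigabepadagofuiwv/ → veigabepadagofuiw.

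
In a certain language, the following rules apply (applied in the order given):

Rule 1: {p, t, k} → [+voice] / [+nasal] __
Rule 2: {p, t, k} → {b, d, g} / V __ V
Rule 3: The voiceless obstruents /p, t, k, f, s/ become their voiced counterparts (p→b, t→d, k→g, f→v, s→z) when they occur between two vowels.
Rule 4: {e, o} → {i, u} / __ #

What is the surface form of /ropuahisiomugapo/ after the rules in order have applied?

robuahiziomugabu

Rule 1 (post-nasal voicing): no segment meets the environment; /ropuahisiomugapo/ is unchanged.
Rule 2 (intervocalic voicing): /p/ is a voiceless stop between vowels /o/ and /u/, so it voices to [b]. /p/ is a voiceless stop between vowels /a/ and /o/, so it voices to [b]. /ropuahisiomugapo/ → robuahisiomugabo.
Rule 3 (intervocalic voicing): /s/ is a voiceless obstruent between vowels /i/ and /i/, so it voices to [z]. /robuahisiomugabo/ → robuahiziomugabo.
Rule 4 (final vowel raising): /o/ is a mid vowel in word-final position, so it raises to [u]. /robuahiziomugabo/ → robuahiziomugabu.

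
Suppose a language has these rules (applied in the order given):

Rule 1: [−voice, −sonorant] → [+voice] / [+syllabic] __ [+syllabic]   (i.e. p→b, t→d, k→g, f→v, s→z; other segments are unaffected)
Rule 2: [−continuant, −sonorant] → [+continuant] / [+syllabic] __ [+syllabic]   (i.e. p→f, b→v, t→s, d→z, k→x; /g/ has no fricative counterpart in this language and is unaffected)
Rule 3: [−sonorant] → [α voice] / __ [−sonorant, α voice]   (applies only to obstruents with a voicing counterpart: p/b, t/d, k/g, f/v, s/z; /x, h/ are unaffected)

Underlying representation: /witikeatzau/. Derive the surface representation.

wizigeadzau

Rule 1 (intervocalic voicing): /t/ is a voiceless obstruent between vowels /i/ and /i/, so it voices to [d]. /k/ is a voiceless obstruent between vowels /i/ and /e/, so it voices to [g]. /witikeatzau/ → widigeatzau.
Rule 2 (intervocalic spirantization): /d/ is a stop between vowels /i/ and /i/, so it spirantizes to the fricative [z]. /widigeatzau/ → wizigeatzau.
Rule 3 (regressive voicing assimilation): /t/ precedes the voiced obstruent /z/, so it voices to [d] by assimilation. /wizigeatzau/ → wizigeadzau.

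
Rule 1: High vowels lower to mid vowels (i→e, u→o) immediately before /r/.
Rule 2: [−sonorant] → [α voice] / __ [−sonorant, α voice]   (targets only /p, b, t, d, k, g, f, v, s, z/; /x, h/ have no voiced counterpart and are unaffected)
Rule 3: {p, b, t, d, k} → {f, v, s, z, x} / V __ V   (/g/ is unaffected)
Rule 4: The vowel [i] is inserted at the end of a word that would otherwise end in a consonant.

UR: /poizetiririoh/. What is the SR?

poizesereriohi

Rule 1 (pre-rhotic lowering): /i/ is a high vowel immediately before /r/, so it lowers to [e]. /i/ is a high vowel immediately before /r/, so it lowers to [e]. /poizetiririoh/ → poizetererioh.
Rule 2 (regressive voicing assimilation): no segment meets the environment; /poizetererioh/ is unchanged.
Rule 3 (intervocalic spirantization): /t/ is a stop between vowels /e/ and /e/, so it spirantizes to the fricative [s]. /poizetererioh/ → poizesererioh.
Rule 4 (final i-epenthesis): the form ends in the consonant /h/, so [i] is inserted word-finally. /poizesererioh/ → poizesereriohi.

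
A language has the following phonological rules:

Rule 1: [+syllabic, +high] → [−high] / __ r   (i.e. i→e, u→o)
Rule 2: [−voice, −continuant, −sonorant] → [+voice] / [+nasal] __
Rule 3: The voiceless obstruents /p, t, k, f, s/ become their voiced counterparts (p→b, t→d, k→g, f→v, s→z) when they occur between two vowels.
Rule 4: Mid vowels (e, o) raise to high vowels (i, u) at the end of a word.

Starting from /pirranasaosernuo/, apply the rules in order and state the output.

Rule 1 (pre-rhotic lowering): /i/ is a high vowel immediately before /r/, so it lowers to [e]. /pirranasaosernuo/ → perranasaosernuo.
Rule 2 (post-nasal voicing): no segment meets the environment; /perranasaosernuo/ is unchanged.
Rule 3 (intervocalic voicing): /s/ is a voiceless obstruent between vowels /a/ and /a/, so it voices to [z]. /s/ is a voiceless obstruent between vowels /o/ and /e/, so it voices to [z]. /perranasaosernuo/ → perranazaozernuo.
Rule 4 (final vowel raising): /o/ is a mid vowel in word-final position, so it raises to [u]. /perranazaozernuo/ → perranazaozernuu.

perranazaozernuu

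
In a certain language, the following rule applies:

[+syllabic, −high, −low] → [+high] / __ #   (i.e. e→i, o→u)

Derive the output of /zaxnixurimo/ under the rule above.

/o/ is a mid vowel in word-final position, so it raises to [u].
Surface form: [zaxnixurimu].

zaxnixurimu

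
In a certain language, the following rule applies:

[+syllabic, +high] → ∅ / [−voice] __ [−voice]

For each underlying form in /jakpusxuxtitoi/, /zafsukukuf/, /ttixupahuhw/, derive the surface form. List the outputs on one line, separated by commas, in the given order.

jakpsxxttoi, zafskkf, ttxpahhw

/jakpusxuxtitoi/: /u/ is a high vowel flanked by voiceless consonants /p/ and /s/, so it deletes. /u/ is a high vowel flanked by voiceless consonants /x/ and /x/, so it deletes. /i/ is a high vowel flanked by voiceless consonants /t/ and /t/, so it deletes. → [jakpsxxttoi].
/zafsukukuf/: /u/ is a high vowel flanked by voiceless consonants /s/ and /k/, so it deletes. /u/ is a high vowel flanked by voiceless consonants /k/ and /k/, so it deletes. /u/ is a high vowel flanked by voiceless consonants /k/ and /f/, so it deletes. → [zafskkf].
/ttixupahuhw/: /i/ is a high vowel flanked by voiceless consonants /t/ and /x/, so it deletes. /u/ is a high vowel flanked by voiceless consonants /x/ and /p/, so it deletes. /u/ is a high vowel flanked by voiceless consonants /h/ and /h/, so it deletes. → [ttxpahhw].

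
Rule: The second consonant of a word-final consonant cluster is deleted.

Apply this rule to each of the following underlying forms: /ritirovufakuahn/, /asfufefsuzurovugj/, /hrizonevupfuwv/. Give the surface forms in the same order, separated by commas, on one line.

ritirovufakuah, asfufefsuzurovug, hrizonevupfuw

/ritirovufakuahn/: /n/ is the second consonant of a word-final cluster /hn/, so it deletes. → [ritirovufakuah].
/asfufefsuzurovugj/: /j/ is the second consonant of a word-final cluster /gj/, so it deletes. → [asfufefsuzurovug].
/hrizonevupfuwv/: /v/ is the second consonant of a word-final cluster /wv/, so it deletes. → [hrizonevupfuw].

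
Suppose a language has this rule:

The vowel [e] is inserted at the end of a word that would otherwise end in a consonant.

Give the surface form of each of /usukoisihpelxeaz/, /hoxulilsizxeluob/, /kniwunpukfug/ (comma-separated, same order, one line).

usukoisihpelxeaze, hoxulilsizxeluobe, kniwunpukfuge

/usukoisihpelxeaz/: the form ends in the consonant /z/, so [e] is inserted word-finally. → [usukoisihpelxeaze].
/hoxulilsizxeluob/: the form ends in the consonant /b/, so [e] is inserted word-finally. → [hoxulilsizxeluobe].
/kniwunpukfug/: the form ends in the consonant /g/, so [e] is inserted word-finally. → [kniwunpukfuge].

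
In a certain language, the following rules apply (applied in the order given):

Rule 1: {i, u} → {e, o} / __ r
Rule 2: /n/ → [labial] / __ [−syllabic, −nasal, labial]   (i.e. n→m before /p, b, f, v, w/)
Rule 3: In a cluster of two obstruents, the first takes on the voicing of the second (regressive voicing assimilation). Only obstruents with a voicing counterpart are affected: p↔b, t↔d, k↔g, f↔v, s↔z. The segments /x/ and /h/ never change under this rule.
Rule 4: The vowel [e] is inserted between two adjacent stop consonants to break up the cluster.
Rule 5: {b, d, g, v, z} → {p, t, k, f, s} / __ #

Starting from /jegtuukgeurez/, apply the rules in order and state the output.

Rule 1 (pre-rhotic lowering): /u/ is a high vowel immediately before /r/, so it lowers to [o]. /jegtuukgeurez/ → jegtuukgeorez.
Rule 2 (nasal place assimilation): no segment meets the environment; /jegtuukgeorez/ is unchanged.
Rule 3 (regressive voicing assimilation): /g/ precedes the voiceless obstruent /t/, so it devoices to [k] by assimilation. /k/ precedes the voiced obstruent /g/, so it voices to [g] by assimilation. /jegtuukgeorez/ → jektuuggeorez.
Rule 4 (stop-cluster e-epenthesis): /k/ and /t/ form a stop–stop cluster, so [e] is inserted between them. /g/ and /g/ form a stop–stop cluster, so [e] is inserted between them. /jektuuggeorez/ → jeketuugegeorez.
Rule 5 (final devoicing): /z/ is a voiced obstruent in word-final position, so it devoices to [s]. /jeketuugegeorez/ → jeketuugegeores.

jeketuugegeores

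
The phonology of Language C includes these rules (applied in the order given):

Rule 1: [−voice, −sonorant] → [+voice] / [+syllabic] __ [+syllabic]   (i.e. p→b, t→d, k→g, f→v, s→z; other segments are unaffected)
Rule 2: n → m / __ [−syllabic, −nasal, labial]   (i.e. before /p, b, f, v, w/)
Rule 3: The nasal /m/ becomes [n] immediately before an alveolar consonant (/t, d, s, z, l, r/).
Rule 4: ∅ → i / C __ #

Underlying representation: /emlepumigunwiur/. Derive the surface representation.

enlebumigumwiuri

Rule 1 (intervocalic voicing): /p/ is a voiceless obstruent between vowels /e/ and /u/, so it voices to [b]. /emlepumigunwiur/ → emlebumigunwiur.
Rule 2 (nasal place assimilation): /n/ precedes the labial consonant /w/, so it assimilates in place to [m]. /emlebumigunwiur/ → emlebumigumwiur.
Rule 3 (nasal place assimilation): /m/ precedes the alveolar consonant /l/, so it assimilates in place to [n]. /emlebumigumwiur/ → enlebumigumwiur.
Rule 4 (final i-epenthesis): the form ends in the consonant /r/, so [i] is inserted word-finally. /enlebumigumwiur/ → enlebumigumwiuri.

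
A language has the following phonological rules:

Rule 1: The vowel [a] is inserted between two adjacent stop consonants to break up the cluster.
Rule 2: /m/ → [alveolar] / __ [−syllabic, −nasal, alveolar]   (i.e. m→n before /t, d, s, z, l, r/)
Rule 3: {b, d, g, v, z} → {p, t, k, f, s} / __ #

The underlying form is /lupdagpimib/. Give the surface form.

Rule 1 (stop-cluster a-epenthesis): /p/ and /d/ form a stop–stop cluster, so [a] is inserted between them. /g/ and /p/ form a stop–stop cluster, so [a] is inserted between them. /lupdagpimib/ → lupadagapimib.
Rule 2 (nasal place assimilation): no segment meets the environment; /lupadagapimib/ is unchanged.
Rule 3 (final devoicing): /b/ is a voiced obstruent in word-final position, so it devoices to [p]. /lupadagapimib/ → lupadagapimip.

lupadagapimip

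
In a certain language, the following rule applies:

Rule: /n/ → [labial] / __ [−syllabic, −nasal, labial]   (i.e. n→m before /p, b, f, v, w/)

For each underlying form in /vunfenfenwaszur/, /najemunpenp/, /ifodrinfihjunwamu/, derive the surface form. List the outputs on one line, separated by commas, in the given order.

vumfemfemwaszur, najemumpemp, ifodrimfihjumwamu

/vunfenfenwaszur/: /n/ precedes the labial consonant /f/, so it assimilates in place to [m]. /n/ precedes the labial consonant /f/, so it assimilates in place to [m]. /n/ precedes the labial consonant /w/, so it assimilates in place to [m]. → [vumfemfemwaszur].
/najemunpenp/: /n/ precedes the labial consonant /p/, so it assimilates in place to [m]. /n/ precedes the labial consonant /p/, so it assimilates in place to [m]. → [najemumpemp].
/ifodrinfihjunwamu/: /n/ precedes the labial consonant /f/, so it assimilates in place to [m]. /n/ precedes the labial consonant /w/, so it assimilates in place to [m]. → [ifodrimfihjumwamu].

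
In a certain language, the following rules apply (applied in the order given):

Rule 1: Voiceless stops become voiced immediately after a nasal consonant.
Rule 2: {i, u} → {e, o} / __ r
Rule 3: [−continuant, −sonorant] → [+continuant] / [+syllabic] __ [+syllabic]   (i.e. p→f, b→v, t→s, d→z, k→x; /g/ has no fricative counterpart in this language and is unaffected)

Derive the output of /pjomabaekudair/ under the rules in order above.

Rule 1 (post-nasal voicing): no segment meets the environment; /pjomabaekudair/ is unchanged.
Rule 2 (pre-rhotic lowering): /i/ is a high vowel immediately before /r/, so it lowers to [e]. /pjomabaekudair/ → pjomabaekudaer.
Rule 3 (intervocalic spirantization): /b/ is a stop between vowels /a/ and /a/, so it spirantizes to the fricative [v]. /k/ is a stop between vowels /e/ and /u/, so it spirantizes to the fricative [x]. /d/ is a stop between vowels /u/ and /a/, so it spirantizes to the fricative [z]. /pjomabaekudaer/ → pjomavaexuzaer.

pjomavaexuzaer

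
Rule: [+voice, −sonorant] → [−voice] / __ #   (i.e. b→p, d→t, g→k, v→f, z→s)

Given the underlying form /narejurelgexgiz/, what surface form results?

narejurelgexgis

/z/ is a voiced obstruent in word-final position, so it devoices to [s].
The other instances of /g/ do not occur in the required environment and remain unchanged.
Surface form: [narejurelgexgis].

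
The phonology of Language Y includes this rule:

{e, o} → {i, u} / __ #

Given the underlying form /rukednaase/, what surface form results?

Scanning /rukednaase/: /e/ at position 4 is not in the conditioning environment; /e/ is a mid vowel in word-final position, so it raises to [i].
Result: [rukednaasi].

rukednaasi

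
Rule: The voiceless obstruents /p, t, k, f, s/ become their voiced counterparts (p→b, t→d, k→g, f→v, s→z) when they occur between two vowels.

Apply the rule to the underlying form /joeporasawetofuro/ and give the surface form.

joeborazawedovuro

/p/ is a voiceless obstruent between vowels /e/ and /o/, so it voices to [b].
/s/ is a voiceless obstruent between vowels /a/ and /a/, so it voices to [z].
/t/ is a voiceless obstruent between vowels /e/ and /o/, so it voices to [d].
/f/ is a voiceless obstruent between vowels /o/ and /u/, so it voices to [v].
Surface form: [joeborazawedovuro].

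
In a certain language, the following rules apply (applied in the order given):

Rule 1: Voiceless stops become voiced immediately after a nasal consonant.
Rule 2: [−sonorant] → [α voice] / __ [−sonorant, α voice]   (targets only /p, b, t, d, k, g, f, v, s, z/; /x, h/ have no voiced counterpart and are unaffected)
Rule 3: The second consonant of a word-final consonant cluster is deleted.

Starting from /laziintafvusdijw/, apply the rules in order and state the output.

laziindavvuzdij

Rule 1 (post-nasal voicing): /t/ is a voiceless stop immediately after the nasal /n/, so it voices to [d]. /laziintafvusdijw/ → laziindafvusdijw.
Rule 2 (regressive voicing assimilation): /f/ precedes the voiced obstruent /v/, so it voices to [v] by assimilation. /s/ precedes the voiced obstruent /d/, so it voices to [z] by assimilation. /laziindafvusdijw/ → laziindavvuzdijw.
Rule 3 (final cluster simplification): /w/ is the second consonant of a word-final cluster /jw/, so it deletes. /laziindavvuzdijw/ → laziindavvuzdij.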